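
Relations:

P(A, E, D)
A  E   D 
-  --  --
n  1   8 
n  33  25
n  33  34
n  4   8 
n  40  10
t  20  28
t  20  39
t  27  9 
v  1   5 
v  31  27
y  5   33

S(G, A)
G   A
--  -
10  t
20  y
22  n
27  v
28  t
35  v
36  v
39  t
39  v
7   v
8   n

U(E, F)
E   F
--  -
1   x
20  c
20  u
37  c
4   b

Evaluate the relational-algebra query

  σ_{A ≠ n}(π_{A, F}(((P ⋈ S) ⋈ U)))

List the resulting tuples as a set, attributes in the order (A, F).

{(t, c), (t, u), (v, x)}

Natural join on A: {(n, 1, 8, 22), (n, 1, 8, 8), (n, 33, 25, 22), (n, 33, 25, 8), (n, 33, 34, 22), (n, 33, 34, 8), (n, 4, 8, 22), (n, 4, 8, 8), (n, 40, 10, 22), (n, 40, 10, 8), (t, 20, 28, 10), (t, 20, 28, 28), (t, 20, 28, 39), (t, 20, 39, 10), (t, 20, 39, 28), (t, 20, 39, 39), (t, 27, 9, 10), (t, 27, 9, 28), (t, 27, 9, 39), (v, 1, 5, 27), (v, 1, 5, 35), (v, 1, 5, 36), (v, 1, 5, 39), (v, 1, 5, 7), (v, 31, 27, 27), (v, 31, 27, 35), (v, 31, 27, 36), (v, 31, 27, 39), (v, 31, 27, 7), (y, 5, 33, 20)}
Natural join on E: {(n, 1, 8, 22, x), (n, 1, 8, 8, x), (n, 4, 8, 22, b), (n, 4, 8, 8, b), (t, 20, 28, 10, c), (t, 20, 28, 10, u), (t, 20, 28, 28, c), (t, 20, 28, 28, u), (t, 20, 28, 39, c), (t, 20, 28, 39, u), (t, 20, 39, 10, c), (t, 20, 39, 10, u), (t, 20, 39, 28, c), (t, 20, 39, 28, u), (t, 20, 39, 39, c), (t, 20, 39, 39, u), (v, 1, 5, 27, x), (v, 1, 5, 35, x), (v, 1, 5, 36, x), (v, 1, 5, 39, x), (v, 1, 5, 7, x)}
π_{A, F} gives {(n, b), (n, x), (t, c), (t, u), (v, x)} (16 duplicate(s) eliminated).
Apply σ_{A ≠ n}; surviving tuples: {(t, c), (t, u), (v, x)}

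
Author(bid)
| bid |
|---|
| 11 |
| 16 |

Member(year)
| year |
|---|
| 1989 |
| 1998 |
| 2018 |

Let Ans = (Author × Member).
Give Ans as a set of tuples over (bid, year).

{(11, 1989), (11, 1998), (11, 2018), (16, 1989), (16, 1998), (16, 2018)}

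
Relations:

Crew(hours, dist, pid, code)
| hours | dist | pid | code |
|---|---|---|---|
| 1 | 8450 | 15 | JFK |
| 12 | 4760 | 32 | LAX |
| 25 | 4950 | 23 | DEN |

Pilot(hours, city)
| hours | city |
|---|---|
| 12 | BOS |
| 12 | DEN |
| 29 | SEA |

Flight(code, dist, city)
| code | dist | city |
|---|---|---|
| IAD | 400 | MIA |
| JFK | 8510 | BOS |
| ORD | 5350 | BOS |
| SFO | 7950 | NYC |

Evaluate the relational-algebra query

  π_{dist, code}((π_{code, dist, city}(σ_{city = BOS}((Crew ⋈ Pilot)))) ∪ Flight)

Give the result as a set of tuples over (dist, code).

Joining Crew and Pilot on hours yields {(12, 4760, 32, LAX, BOS), (12, 4760, 32, LAX, DEN)}.
Filtering on city = BOS leaves {(12, 4760, 32, LAX, BOS)}.
π_{code, dist, city} gives {(LAX, 4760, BOS)}.
Taking the union: {(IAD, 400, MIA), (JFK, 8510, BOS), (LAX, 4760, BOS), (ORD, 5350, BOS), (SFO, 7950, NYC)}
π_{dist, code} gives {(400, IAD), (4760, LAX), (5350, ORD), (7950, SFO), (8510, JFK)}.

{(400, IAD), (4760, LAX), (5350, ORD), (7950, SFO), (8510, JFK)}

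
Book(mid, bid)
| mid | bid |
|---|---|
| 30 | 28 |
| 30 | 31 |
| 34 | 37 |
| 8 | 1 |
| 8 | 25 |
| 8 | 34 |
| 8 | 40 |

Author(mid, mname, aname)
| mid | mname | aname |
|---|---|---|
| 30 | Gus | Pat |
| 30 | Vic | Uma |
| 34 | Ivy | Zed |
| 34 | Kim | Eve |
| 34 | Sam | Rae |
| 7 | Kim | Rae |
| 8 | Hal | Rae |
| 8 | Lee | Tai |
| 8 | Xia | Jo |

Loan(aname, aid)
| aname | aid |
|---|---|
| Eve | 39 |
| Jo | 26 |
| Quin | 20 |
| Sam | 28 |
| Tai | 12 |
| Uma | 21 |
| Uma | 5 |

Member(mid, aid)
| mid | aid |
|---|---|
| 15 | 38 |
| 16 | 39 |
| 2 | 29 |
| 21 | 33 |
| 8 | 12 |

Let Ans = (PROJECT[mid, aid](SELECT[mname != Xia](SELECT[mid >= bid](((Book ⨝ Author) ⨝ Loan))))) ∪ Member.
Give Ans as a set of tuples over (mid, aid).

{(15, 38), (16, 39), (2, 29), (21, 33), (30, 21), (30, 5), (8, 12)}

Natural join on mid: {(30, 28, Gus, Pat), (30, 28, Vic, Uma), (30, 31, Gus, Pat), (30, 31, Vic, Uma), (34, 37, Ivy, Zed), (34, 37, Kim, Eve), (34, 37, Sam, Rae), (8, 1, Hal, Rae), (8, 1, Lee, Tai), (8, 1, Xia, Jo), (8, 25, Hal, Rae), (8, 25, Lee, Tai), (8, 25, Xia, Jo), (8, 34, Hal, Rae), (8, 34, Lee, Tai), (8, 34, Xia, Jo), (8, 40, Hal, Rae), (8, 40, Lee, Tai), (8, 40, Xia, Jo)}
Natural join on aname: {(30, 28, Vic, Uma, 21), (30, 28, Vic, Uma, 5), (30, 31, Vic, Uma, 21), (30, 31, Vic, Uma, 5), (34, 37, Kim, Eve, 39), (8, 1, Lee, Tai, 12), (8, 1, Xia, Jo, 26), (8, 25, Lee, Tai, 12), (8, 25, Xia, Jo, 26), (8, 34, Lee, Tai, 12), (8, 34, Xia, Jo, 26), (8, 40, Lee, Tai, 12), (8, 40, Xia, Jo, 26)}
Apply σ_{mid >= bid}; surviving tuples: {(30, 28, Vic, Uma, 21), (30, 28, Vic, Uma, 5), (8, 1, Lee, Tai, 12), (8, 1, Xia, Jo, 26)}
Apply σ_{mname != Xia}; surviving tuples: {(30, 28, Vic, Uma, 21), (30, 28, Vic, Uma, 5), (8, 1, Lee, Tai, 12)}
π_{mid, aid} gives {(30, 21), (30, 5), (8, 12)}.
Taking the union: {(15, 38), (16, 39), (2, 29), (21, 33), (30, 21), (30, 5), (8, 12)}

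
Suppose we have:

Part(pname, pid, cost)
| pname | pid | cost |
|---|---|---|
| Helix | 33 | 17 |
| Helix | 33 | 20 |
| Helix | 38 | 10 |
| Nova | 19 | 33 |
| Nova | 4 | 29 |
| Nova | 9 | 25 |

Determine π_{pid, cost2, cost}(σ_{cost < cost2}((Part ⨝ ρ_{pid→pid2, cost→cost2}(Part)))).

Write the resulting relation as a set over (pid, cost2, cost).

ρ[pid→pid2, cost→cost2]: schema becomes (pname, pid2, cost2); tuples unchanged.
Joining Part and ρ_{pid→pid2, cost→cost2}(Part) on pname yields {(Helix, 33, 17, 33, 17), (Helix, 33, 17, 33, 20), (Helix, 33, 17, 38, 10), (Helix, 33, 20, 33, 17), (Helix, 33, 20, 33, 20), (Helix, 33, 20, 38, 10), (Helix, 38, 10, 33, 17), (Helix, 38, 10, 33, 20), (Helix, 38, 10, 38, 10), (Nova, 19, 33, 19, 33), (Nova, 19, 33, 4, 29), (Nova, 19, 33, 9, 25), (Nova, 4, 29, 19, 33), (Nova, 4, 29, 4, 29), (Nova, 4, 29, 9, 25), (Nova, 9, 25, 19, 33), (Nova, 9, 25, 4, 29), (Nova, 9, 25, 9, 25)}.
σ[cost < cost2]: keep tuples satisfying cost < cost2 → {(Helix, 33, 17, 33, 20), (Helix, 38, 10, 33, 17), (Helix, 38, 10, 33, 20), (Nova, 4, 29, 19, 33), (Nova, 9, 25, 19, 33), (Nova, 9, 25, 4, 29)}
π_{pid, cost2, cost} gives {(33, 20, 17), (38, 17, 10), (38, 20, 10), (4, 33, 29), (9, 29, 25), (9, 33, 25)}.

{(33, 20, 17), (38, 17, 10), (38, 20, 10), (4, 33, 29), (9, 29, 25), (9, 33, 25)}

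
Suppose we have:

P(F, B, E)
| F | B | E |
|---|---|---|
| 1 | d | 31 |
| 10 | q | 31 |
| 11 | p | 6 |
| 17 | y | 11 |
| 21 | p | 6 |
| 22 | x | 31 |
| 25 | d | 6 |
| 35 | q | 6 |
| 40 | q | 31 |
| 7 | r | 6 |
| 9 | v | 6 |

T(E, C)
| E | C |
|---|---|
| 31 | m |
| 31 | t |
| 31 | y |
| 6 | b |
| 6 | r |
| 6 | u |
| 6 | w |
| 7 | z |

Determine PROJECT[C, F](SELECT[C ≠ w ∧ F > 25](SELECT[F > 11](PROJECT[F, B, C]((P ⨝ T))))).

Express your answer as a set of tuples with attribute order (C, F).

{(b, 35), (m, 40), (r, 35), (t, 40), (u, 35), (y, 40)}

Natural join on E: {(1, d, 31, m), (1, d, 31, t), (1, d, 31, y), (10, q, 31, m), (10, q, 31, t), (10, q, 31, y), (11, p, 6, b), (11, p, 6, r), (11, p, 6, u), (11, p, 6, w), (21, p, 6, b), (21, p, 6, r), (21, p, 6, u), (21, p, 6, w), (22, x, 31, m), (22, x, 31, t), (22, x, 31, y), (25, d, 6, b), (25, d, 6, r), (25, d, 6, u), (25, d, 6, w), (35, q, 6, b), (35, q, 6, r), (35, q, 6, u), (35, q, 6, w), (40, q, 31, m), (40, q, 31, t), (40, q, 31, y), (7, r, 6, b), (7, r, 6, r), (7, r, 6, u), (7, r, 6, w), (9, v, 6, b), (9, v, 6, r), (9, v, 6, u), (9, v, 6, w)}
Keep only column(s) F, B, C: {(1, d, m), (1, d, t), (1, d, y), (10, q, m), (10, q, t), (10, q, y), (11, p, b), (11, p, r), (11, p, u), (11, p, w), (21, p, b), (21, p, r), (21, p, u), (21, p, w), (22, x, m), (22, x, t), (22, x, y), (25, d, b), (25, d, r), (25, d, u), (25, d, w), (35, q, b), (35, q, r), (35, q, u), (35, q, w), (40, q, m), (40, q, t), (40, q, y), (7, r, b), (7, r, r), (7, r, u), (7, r, w), (9, v, b), (9, v, r), (9, v, u), (9, v, w)}
Filtering on F > 11 leaves {(21, p, b), (21, p, r), (21, p, u), (21, p, w), (22, x, m), (22, x, t), (22, x, y), (25, d, b), (25, d, r), (25, d, u), (25, d, w), (35, q, b), (35, q, r), (35, q, u), (35, q, w), (40, q, m), (40, q, t), (40, q, y)}.
Filtering on C ≠ w ∧ F > 25 leaves {(35, q, b), (35, q, r), (35, q, u), (40, q, m), (40, q, t), (40, q, y)}.
Keep only column(s) C, F: {(b, 35), (m, 40), (r, 35), (t, 40), (u, 35), (y, 40)}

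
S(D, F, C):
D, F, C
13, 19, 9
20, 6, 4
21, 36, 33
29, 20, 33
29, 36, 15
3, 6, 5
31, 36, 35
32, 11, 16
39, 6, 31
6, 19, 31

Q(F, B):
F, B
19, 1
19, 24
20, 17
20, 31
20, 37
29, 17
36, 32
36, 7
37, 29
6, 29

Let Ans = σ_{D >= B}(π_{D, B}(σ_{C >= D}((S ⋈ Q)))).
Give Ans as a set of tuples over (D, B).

Natural join on F: {(13, 19, 9, 1), (13, 19, 9, 24), (20, 6, 4, 29), (21, 36, 33, 32), (21, 36, 33, 7), (29, 20, 33, 17), (29, 20, 33, 31), (29, 20, 33, 37), (29, 36, 15, 32), (29, 36, 15, 7), (3, 6, 5, 29), (31, 36, 35, 32), (31, 36, 35, 7), (39, 6, 31, 29), (6, 19, 31, 1), (6, 19, 31, 24)}
Apply σ_{C >= D}; surviving tuples: {(21, 36, 33, 32), (21, 36, 33, 7), (29, 20, 33, 17), (29, 20, 33, 31), (29, 20, 33, 37), (3, 6, 5, 29), (31, 36, 35, 32), (31, 36, 35, 7), (6, 19, 31, 1), (6, 19, 31, 24)}
Keep only column(s) D, B: {(21, 32), (21, 7), (29, 17), (29, 31), (29, 37), (3, 29), (31, 32), (31, 7), (6, 1), (6, 24)}
Apply σ_{D >= B}; surviving tuples: {(21, 7), (29, 17), (31, 7), (6, 1)}

{(21, 7), (29, 17), (31, 7), (6, 1)}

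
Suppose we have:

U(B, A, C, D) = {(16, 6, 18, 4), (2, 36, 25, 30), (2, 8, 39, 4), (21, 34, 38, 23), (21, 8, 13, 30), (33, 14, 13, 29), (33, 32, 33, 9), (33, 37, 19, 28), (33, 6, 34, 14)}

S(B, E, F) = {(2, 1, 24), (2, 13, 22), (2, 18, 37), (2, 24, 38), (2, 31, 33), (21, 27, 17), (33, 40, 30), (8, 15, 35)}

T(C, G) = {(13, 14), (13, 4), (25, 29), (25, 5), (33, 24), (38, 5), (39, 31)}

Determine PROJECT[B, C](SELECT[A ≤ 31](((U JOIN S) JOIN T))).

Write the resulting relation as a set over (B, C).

Joining U and S on B yields {(2, 36, 25, 30, 1, 24), (2, 36, 25, 30, 13, 22), (2, 36, 25, 30, 18, 37), (2, 36, 25, 30, 24, 38), (2, 36, 25, 30, 31, 33), (2, 8, 39, 4, 1, 24), (2, 8, 39, 4, 13, 22), (2, 8, 39, 4, 18, 37), (2, 8, 39, 4, 24, 38), (2, 8, 39, 4, 31, 33), (21, 34, 38, 23, 27, 17), (21, 8, 13, 30, 27, 17), (33, 14, 13, 29, 40, 30), (33, 32, 33, 9, 40, 30), (33, 37, 19, 28, 40, 30), (33, 6, 34, 14, 40, 30)}.
Joining (U JOIN S) and T on C yields {(2, 36, 25, 30, 1, 24, 29), (2, 36, 25, 30, 1, 24, 5), (2, 36, 25, 30, 13, 22, 29), (2, 36, 25, 30, 13, 22, 5), (2, 36, 25, 30, 18, 37, 29), (2, 36, 25, 30, 18, 37, 5), (2, 36, 25, 30, 24, 38, 29), (2, 36, 25, 30, 24, 38, 5), (2, 36, 25, 30, 31, 33, 29), (2, 36, 25, 30, 31, 33, 5), (2, 8, 39, 4, 1, 24, 31), (2, 8, 39, 4, 13, 22, 31), (2, 8, 39, 4, 18, 37, 31), (2, 8, 39, 4, 24, 38, 31), (2, 8, 39, 4, 31, 33, 31), (21, 34, 38, 23, 27, 17, 5), (21, 8, 13, 30, 27, 17, 14), (21, 8, 13, 30, 27, 17, 4), (33, 14, 13, 29, 40, 30, 14), (33, 14, 13, 29, 40, 30, 4), (33, 32, 33, 9, 40, 30, 24)}.
Apply σ_{A ≤ 31}; surviving tuples: {(2, 8, 39, 4, 1, 24, 31), (2, 8, 39, 4, 13, 22, 31), (2, 8, 39, 4, 18, 37, 31), (2, 8, 39, 4, 24, 38, 31), (2, 8, 39, 4, 31, 33, 31), (21, 8, 13, 30, 27, 17, 14), (21, 8, 13, 30, 27, 17, 4), (33, 14, 13, 29, 40, 30, 14), (33, 14, 13, 29, 40, 30, 4)}
π[B, C]: project onto (B, C) (6 duplicate(s) eliminated) → {(2, 39), (21, 13), (33, 13)}

{(2, 39), (21, 13), (33, 13)}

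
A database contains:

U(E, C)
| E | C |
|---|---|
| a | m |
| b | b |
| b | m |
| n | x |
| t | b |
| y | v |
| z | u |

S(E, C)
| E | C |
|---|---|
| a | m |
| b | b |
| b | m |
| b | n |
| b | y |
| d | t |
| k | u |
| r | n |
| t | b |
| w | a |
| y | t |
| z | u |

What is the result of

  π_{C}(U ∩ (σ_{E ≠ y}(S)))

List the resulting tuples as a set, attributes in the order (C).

{b, m, u}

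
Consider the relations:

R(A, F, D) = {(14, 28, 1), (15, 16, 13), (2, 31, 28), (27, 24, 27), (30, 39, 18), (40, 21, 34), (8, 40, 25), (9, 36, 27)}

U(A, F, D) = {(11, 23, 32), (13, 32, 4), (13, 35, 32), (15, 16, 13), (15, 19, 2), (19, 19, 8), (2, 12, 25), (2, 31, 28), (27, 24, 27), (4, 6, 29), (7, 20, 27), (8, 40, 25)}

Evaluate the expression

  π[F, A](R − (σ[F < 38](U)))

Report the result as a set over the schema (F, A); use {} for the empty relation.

{(21, 40), (28, 14), (36, 9), (39, 30), (40, 8)}

Filtering on F < 38 leaves {(11, 23, 32), (13, 32, 4), (13, 35, 32), (15, 16, 13), (15, 19, 2), (19, 19, 8), (2, 12, 25), (2, 31, 28), (27, 24, 27), (4, 6, 29), (7, 20, 27)}.
Taking the difference: {(14, 28, 1), (30, 39, 18), (40, 21, 34), (8, 40, 25), (9, 36, 27)}
π_{F, A} gives {(21, 40), (28, 14), (36, 9), (39, 30), (40, 8)}.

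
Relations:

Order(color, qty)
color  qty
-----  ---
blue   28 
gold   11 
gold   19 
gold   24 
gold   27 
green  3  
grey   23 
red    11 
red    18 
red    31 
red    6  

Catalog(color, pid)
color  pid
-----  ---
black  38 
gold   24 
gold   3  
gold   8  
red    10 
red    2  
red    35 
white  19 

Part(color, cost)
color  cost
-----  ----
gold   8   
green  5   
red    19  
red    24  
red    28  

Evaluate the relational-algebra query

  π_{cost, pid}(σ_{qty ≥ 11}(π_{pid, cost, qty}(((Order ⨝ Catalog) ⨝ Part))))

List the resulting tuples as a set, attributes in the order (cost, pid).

Order ⋈ Catalog (natural join on color): {(gold, 11, 24), (gold, 11, 3), (gold, 11, 8), (gold, 19, 24), (gold, 19, 3), (gold, 19, 8), (gold, 24, 24), (gold, 24, 3), (gold, 24, 8), (gold, 27, 24), (gold, 27, 3), (gold, 27, 8), (red, 11, 10), (red, 11, 2), (red, 11, 35), (red, 18, 10), (red, 18, 2), (red, 18, 35), (red, 31, 10), (red, 31, 2), (red, 31, 35), (red, 6, 10), (red, 6, 2), (red, 6, 35)}
(Order ⨝ Catalog) ⋈ Part (natural join on color): {(gold, 11, 24, 8), (gold, 11, 3, 8), (gold, 11, 8, 8), (gold, 19, 24, 8), (gold, 19, 3, 8), (gold, 19, 8, 8), (gold, 24, 24, 8), (gold, 24, 3, 8), (gold, 24, 8, 8), (gold, 27, 24, 8), (gold, 27, 3, 8), (gold, 27, 8, 8), (red, 11, 10, 19), (red, 11, 10, 24), (red, 11, 10, 28), (red, 11, 2, 19), (red, 11, 2, 24), (red, 11, 2, 28), (red, 11, 35, 19), (red, 11, 35, 24), (red, 11, 35, 28), (red, 18, 10, 19), (red, 18, 10, 24), (red, 18, 10, 28), (red, 18, 2, 19), (red, 18, 2, 24), (red, 18, 2, 28), (red, 18, 35, 19), (red, 18, 35, 24), (red, 18, 35, 28), (red, 31, 10, 19), (red, 31, 10, 24), (red, 31, 10, 28), (red, 31, 2, 19), (red, 31, 2, 24), (red, 31, 2, 28), (red, 31, 35, 19), (red, 31, 35, 24), (red, 31, 35, 28), (red, 6, 10, 19), (red, 6, 10, 24), (red, 6, 10, 28), (red, 6, 2, 19), (red, 6, 2, 24), (red, 6, 2, 28), (red, 6, 35, 19), (red, 6, 35, 24), (red, 6, 35, 28)}
Projecting to pid, cost, qty: {(10, 19, 11), (10, 19, 18), (10, 19, 31), (10, 19, 6), (10, 24, 11), (10, 24, 18), (10, 24, 31), (10, 24, 6), (10, 28, 11), (10, 28, 18), (10, 28, 31), (10, 28, 6), (2, 19, 11), (2, 19, 18), (2, 19, 31), (2, 19, 6), (2, 24, 11), (2, 24, 18), (2, 24, 31), (2, 24, 6), (2, 28, 11), (2, 28, 18), (2, 28, 31), (2, 28, 6), (24, 8, 11), (24, 8, 19), (24, 8, 24), (24, 8, 27), (3, 8, 11), (3, 8, 19), (3, 8, 24), (3, 8, 27), (35, 19, 11), (35, 19, 18), (35, 19, 31), (35, 19, 6), (35, 24, 11), (35, 24, 18), (35, 24, 31), (35, 24, 6), (35, 28, 11), (35, 28, 18), (35, 28, 31), (35, 28, 6), (8, 8, 11), (8, 8, 19), (8, 8, 24), (8, 8, 27)}
Filtering on qty ≥ 11 leaves {(10, 19, 11), (10, 19, 18), (10, 19, 31), (10, 24, 11), (10, 24, 18), (10, 24, 31), (10, 28, 11), (10, 28, 18), (10, 28, 31), (2, 19, 11), (2, 19, 18), (2, 19, 31), (2, 24, 11), (2, 24, 18), (2, 24, 31), (2, 28, 11), (2, 28, 18), (2, 28, 31), (24, 8, 11), (24, 8, 19), (24, 8, 24), (24, 8, 27), (3, 8, 11), (3, 8, 19), (3, 8, 24), (3, 8, 27), (35, 19, 11), (35, 19, 18), (35, 19, 31), (35, 24, 11), (35, 24, 18), (35, 24, 31), (35, 28, 11), (35, 28, 18), (35, 28, 31), (8, 8, 11), (8, 8, 19), (8, 8, 24), (8, 8, 27)}.
Projecting to cost, pid (27 duplicate(s) eliminated): {(19, 10), (19, 2), (19, 35), (24, 10), (24, 2), (24, 35), (28, 10), (28, 2), (28, 35), (8, 24), (8, 3), (8, 8)}

{(19, 10), (19, 2), (19, 35), (24, 10), (24, 2), (24, 35), (28, 10), (28, 2), (28, 35), (8, 24), (8, 3), (8, 8)}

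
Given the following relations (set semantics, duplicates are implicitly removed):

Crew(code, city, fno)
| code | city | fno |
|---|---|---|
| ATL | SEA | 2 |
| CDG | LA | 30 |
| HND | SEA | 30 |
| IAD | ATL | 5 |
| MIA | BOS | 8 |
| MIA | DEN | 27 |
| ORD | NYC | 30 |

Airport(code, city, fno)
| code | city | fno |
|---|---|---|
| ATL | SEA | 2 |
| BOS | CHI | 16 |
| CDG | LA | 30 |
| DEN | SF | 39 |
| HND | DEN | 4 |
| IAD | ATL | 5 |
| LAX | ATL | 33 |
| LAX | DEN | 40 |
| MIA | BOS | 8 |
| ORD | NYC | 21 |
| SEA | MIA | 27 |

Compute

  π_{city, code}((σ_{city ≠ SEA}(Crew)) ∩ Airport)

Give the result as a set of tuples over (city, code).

{(ATL, IAD), (BOS, MIA), (LA, CDG)}

Selection city ≠ SEA: {(CDG, LA, 30), (IAD, ATL, 5), (MIA, BOS, 8), (MIA, DEN, 27), (ORD, NYC, 30)}
Intersection: {(CDG, LA, 30), (IAD, ATL, 5), (MIA, BOS, 8), (MIA, DEN, 27), (ORD, NYC, 30)} with {(ATL, SEA, 2), (BOS, CHI, 16), (CDG, LA, 30), (DEN, SF, 39), (HND, DEN, 4), (IAD, ATL, 5), (LAX, ATL, 33), (LAX, DEN, 40), (MIA, BOS, 8), (ORD, NYC, 21), (SEA, MIA, 27)} → {(CDG, LA, 30), (IAD, ATL, 5), (MIA, BOS, 8)}
Keep only column(s) city, code: {(ATL, IAD), (BOS, MIA), (LA, CDG)}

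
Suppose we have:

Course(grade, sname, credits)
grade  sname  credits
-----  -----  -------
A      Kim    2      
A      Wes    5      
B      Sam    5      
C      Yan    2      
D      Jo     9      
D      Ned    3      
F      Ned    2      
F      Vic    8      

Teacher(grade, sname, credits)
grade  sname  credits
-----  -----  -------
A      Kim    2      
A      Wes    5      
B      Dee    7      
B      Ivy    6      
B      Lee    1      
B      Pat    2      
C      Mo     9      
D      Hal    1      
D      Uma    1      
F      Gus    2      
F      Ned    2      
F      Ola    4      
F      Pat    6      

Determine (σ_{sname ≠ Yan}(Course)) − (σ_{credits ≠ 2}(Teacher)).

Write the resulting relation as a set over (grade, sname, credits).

{(A, Kim, 2), (B, Sam, 5), (D, Jo, 9), (D, Ned, 3), (F, Ned, 2), (F, Vic, 8)}

Apply σ_{sname ≠ Yan}; surviving tuples: {(A, Kim, 2), (A, Wes, 5), (B, Sam, 5), (D, Jo, 9), (D, Ned, 3), (F, Ned, 2), (F, Vic, 8)}
Apply σ_{credits ≠ 2}; surviving tuples: {(A, Wes, 5), (B, Dee, 7), (B, Ivy, 6), (B, Lee, 1), (C, Mo, 9), (D, Hal, 1), (D, Uma, 1), (F, Ola, 4), (F, Pat, 6)}
Taking the difference: {(A, Kim, 2), (B, Sam, 5), (D, Jo, 9), (D, Ned, 3), (F, Ned, 2), (F, Vic, 8)}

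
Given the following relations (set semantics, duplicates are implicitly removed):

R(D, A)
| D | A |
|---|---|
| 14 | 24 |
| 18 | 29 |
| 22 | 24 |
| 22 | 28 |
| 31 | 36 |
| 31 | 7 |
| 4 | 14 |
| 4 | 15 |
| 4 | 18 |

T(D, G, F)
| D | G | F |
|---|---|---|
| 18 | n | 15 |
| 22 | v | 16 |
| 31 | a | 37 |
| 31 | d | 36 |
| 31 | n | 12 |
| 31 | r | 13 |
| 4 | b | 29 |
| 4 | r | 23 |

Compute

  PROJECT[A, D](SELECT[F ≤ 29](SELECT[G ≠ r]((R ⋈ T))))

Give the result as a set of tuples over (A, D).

R ⋈ T (natural join on D): {(18, 29, n, 15), (22, 24, v, 16), (22, 28, v, 16), (31, 36, a, 37), (31, 36, d, 36), (31, 36, n, 12), (31, 36, r, 13), (31, 7, a, 37), (31, 7, d, 36), (31, 7, n, 12), (31, 7, r, 13), (4, 14, b, 29), (4, 14, r, 23), (4, 15, b, 29), (4, 15, r, 23), (4, 18, b, 29), (4, 18, r, 23)}
σ[G ≠ r]: keep tuples satisfying G ≠ r → {(18, 29, n, 15), (22, 24, v, 16), (22, 28, v, 16), (31, 36, a, 37), (31, 36, d, 36), (31, 36, n, 12), (31, 7, a, 37), (31, 7, d, 36), (31, 7, n, 12), (4, 14, b, 29), (4, 15, b, 29), (4, 18, b, 29)}
σ[F ≤ 29]: keep tuples satisfying F ≤ 29 → {(18, 29, n, 15), (22, 24, v, 16), (22, 28, v, 16), (31, 36, n, 12), (31, 7, n, 12), (4, 14, b, 29), (4, 15, b, 29), (4, 18, b, 29)}
Keep only column(s) A, D: {(14, 4), (15, 4), (18, 4), (24, 22), (28, 22), (29, 18), (36, 31), (7, 31)}

{(14, 4), (15, 4), (18, 4), (24, 22), (28, 22), (29, 18), (36, 31), (7, 31)}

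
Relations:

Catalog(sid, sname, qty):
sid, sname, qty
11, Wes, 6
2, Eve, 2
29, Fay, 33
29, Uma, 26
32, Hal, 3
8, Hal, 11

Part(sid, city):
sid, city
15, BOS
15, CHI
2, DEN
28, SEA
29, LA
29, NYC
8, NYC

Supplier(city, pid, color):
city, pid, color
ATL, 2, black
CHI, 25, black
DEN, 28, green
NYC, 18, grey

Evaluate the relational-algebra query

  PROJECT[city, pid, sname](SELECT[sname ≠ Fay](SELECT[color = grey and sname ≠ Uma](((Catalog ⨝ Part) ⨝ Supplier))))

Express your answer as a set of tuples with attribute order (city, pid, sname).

Catalog ⋈ Part (natural join on sid): {(2, Eve, 2, DEN), (29, Fay, 33, LA), (29, Fay, 33, NYC), (29, Uma, 26, LA), (29, Uma, 26, NYC), (8, Hal, 11, NYC)}
(Catalog ⨝ Part) ⋈ Supplier (natural join on city): {(2, Eve, 2, DEN, 28, green), (29, Fay, 33, NYC, 18, grey), (29, Uma, 26, NYC, 18, grey), (8, Hal, 11, NYC, 18, grey)}
Selection color = grey and sname ≠ Uma: {(29, Fay, 33, NYC, 18, grey), (8, Hal, 11, NYC, 18, grey)}
Selection sname ≠ Fay: {(8, Hal, 11, NYC, 18, grey)}
Projecting to city, pid, sname: {(NYC, 18, Hal)}

{(NYC, 18, Hal)}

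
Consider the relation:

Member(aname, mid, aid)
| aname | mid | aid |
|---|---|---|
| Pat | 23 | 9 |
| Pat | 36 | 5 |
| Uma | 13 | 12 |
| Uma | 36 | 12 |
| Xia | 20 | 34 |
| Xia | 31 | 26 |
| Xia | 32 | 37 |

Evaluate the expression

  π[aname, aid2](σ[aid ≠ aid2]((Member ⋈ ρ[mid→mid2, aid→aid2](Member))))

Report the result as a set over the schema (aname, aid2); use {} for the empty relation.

{(Pat, 5), (Pat, 9), (Xia, 26), (Xia, 34), (Xia, 37)}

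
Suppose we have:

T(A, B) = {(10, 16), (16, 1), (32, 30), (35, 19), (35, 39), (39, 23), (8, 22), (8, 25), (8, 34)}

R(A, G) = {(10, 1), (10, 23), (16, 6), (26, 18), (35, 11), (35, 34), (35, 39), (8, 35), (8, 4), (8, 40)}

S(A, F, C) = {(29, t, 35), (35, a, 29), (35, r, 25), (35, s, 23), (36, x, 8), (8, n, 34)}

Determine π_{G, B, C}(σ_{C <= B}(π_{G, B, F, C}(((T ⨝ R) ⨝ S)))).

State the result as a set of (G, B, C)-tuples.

{(11, 39, 23), (11, 39, 25), (11, 39, 29), (34, 39, 23), (34, 39, 25), (34, 39, 29), (35, 34, 34), (39, 39, 23), (39, 39, 25), (39, 39, 29), (4, 34, 34), (40, 34, 34)}

Joining T and R on A yields {(10, 16, 1), (10, 16, 23), (16, 1, 6), (35, 19, 11), (35, 19, 34), (35, 19, 39), (35, 39, 11), (35, 39, 34), (35, 39, 39), (8, 22, 35), (8, 22, 4), (8, 22, 40), (8, 25, 35), (8, 25, 4), (8, 25, 40), (8, 34, 35), (8, 34, 4), (8, 34, 40)}.
Joining (T ⨝ R) and S on A yields {(35, 19, 11, a, 29), (35, 19, 11, r, 25), (35, 19, 11, s, 23), (35, 19, 34, a, 29), (35, 19, 34, r, 25), (35, 19, 34, s, 23), (35, 19, 39, a, 29), (35, 19, 39, r, 25), (35, 19, 39, s, 23), (35, 39, 11, a, 29), (35, 39, 11, r, 25), (35, 39, 11, s, 23), (35, 39, 34, a, 29), (35, 39, 34, r, 25), (35, 39, 34, s, 23), (35, 39, 39, a, 29), (35, 39, 39, r, 25), (35, 39, 39, s, 23), (8, 22, 35, n, 34), (8, 22, 4, n, 34), (8, 22, 40, n, 34), (8, 25, 35, n, 34), (8, 25, 4, n, 34), (8, 25, 40, n, 34), (8, 34, 35, n, 34), (8, 34, 4, n, 34), (8, 34, 40, n, 34)}.
Projecting to G, B, F, C: {(11, 19, a, 29), (11, 19, r, 25), (11, 19, s, 23), (11, 39, a, 29), (11, 39, r, 25), (11, 39, s, 23), (34, 19, a, 29), (34, 19, r, 25), (34, 19, s, 23), (34, 39, a, 29), (34, 39, r, 25), (34, 39, s, 23), (35, 22, n, 34), (35, 25, n, 34), (35, 34, n, 34), (39, 19, a, 29), (39, 19, r, 25), (39, 19, s, 23), (39, 39, a, 29), (39, 39, r, 25), (39, 39, s, 23), (4, 22, n, 34), (4, 25, n, 34), (4, 34, n, 34), (40, 22, n, 34), (40, 25, n, 34), (40, 34, n, 34)}
σ[C <= B]: keep tuples satisfying C <= B → {(11, 39, a, 29), (11, 39, r, 25), (11, 39, s, 23), (34, 39, a, 29), (34, 39, r, 25), (34, 39, s, 23), (35, 34, n, 34), (39, 39, a, 29), (39, 39, r, 25), (39, 39, s, 23), (4, 34, n, 34), (40, 34, n, 34)}
Projecting to G, B, C: {(11, 39, 23), (11, 39, 25), (11, 39, 29), (34, 39, 23), (34, 39, 25), (34, 39, 29), (35, 34, 34), (39, 39, 23), (39, 39, 25), (39, 39, 29), (4, 34, 34), (40, 34, 34)}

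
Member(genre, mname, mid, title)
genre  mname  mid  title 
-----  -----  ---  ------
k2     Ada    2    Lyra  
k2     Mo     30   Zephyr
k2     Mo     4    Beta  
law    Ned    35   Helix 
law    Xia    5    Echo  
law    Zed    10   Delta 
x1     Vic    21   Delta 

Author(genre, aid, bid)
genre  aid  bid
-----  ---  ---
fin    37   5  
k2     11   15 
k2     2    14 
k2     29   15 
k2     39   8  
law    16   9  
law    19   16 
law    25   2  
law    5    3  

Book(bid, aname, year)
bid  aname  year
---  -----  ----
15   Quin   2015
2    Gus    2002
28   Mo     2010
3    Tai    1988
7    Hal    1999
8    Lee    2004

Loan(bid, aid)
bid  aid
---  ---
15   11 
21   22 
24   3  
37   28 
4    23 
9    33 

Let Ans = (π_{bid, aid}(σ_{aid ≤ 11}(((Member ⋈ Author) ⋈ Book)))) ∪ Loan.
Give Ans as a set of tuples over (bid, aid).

Joining Member and Author on genre yields {(k2, Ada, 2, Lyra, 11, 15), (k2, Ada, 2, Lyra, 2, 14), (k2, Ada, 2, Lyra, 29, 15), (k2, Ada, 2, Lyra, 39, 8), (k2, Mo, 30, Zephyr, 11, 15), (k2, Mo, 30, Zephyr, 2, 14), (k2, Mo, 30, Zephyr, 29, 15), (k2, Mo, 30, Zephyr, 39, 8), (k2, Mo, 4, Beta, 11, 15), (k2, Mo, 4, Beta, 2, 14), (k2, Mo, 4, Beta, 29, 15), (k2, Mo, 4, Beta, 39, 8), (law, Ned, 35, Helix, 16, 9), (law, Ned, 35, Helix, 19, 16), (law, Ned, 35, Helix, 25, 2), (law, Ned, 35, Helix, 5, 3), (law, Xia, 5, Echo, 16, 9), (law, Xia, 5, Echo, 19, 16), (law, Xia, 5, Echo, 25, 2), (law, Xia, 5, Echo, 5, 3), (law, Zed, 10, Delta, 16, 9), (law, Zed, 10, Delta, 19, 16), (law, Zed, 10, Delta, 25, 2), (law, Zed, 10, Delta, 5, 3)}.
Joining (Member ⋈ Author) and Book on bid yields {(k2, Ada, 2, Lyra, 11, 15, Quin, 2015), (k2, Ada, 2, Lyra, 29, 15, Quin, 2015), (k2, Ada, 2, Lyra, 39, 8, Lee, 2004), (k2, Mo, 30, Zephyr, 11, 15, Quin, 2015), (k2, Mo, 30, Zephyr, 29, 15, Quin, 2015), (k2, Mo, 30, Zephyr, 39, 8, Lee, 2004), (k2, Mo, 4, Beta, 11, 15, Quin, 2015), (k2, Mo, 4, Beta, 29, 15, Quin, 2015), (k2, Mo, 4, Beta, 39, 8, Lee, 2004), (law, Ned, 35, Helix, 25, 2, Gus, 2002), (law, Ned, 35, Helix, 5, 3, Tai, 1988), (law, Xia, 5, Echo, 25, 2, Gus, 2002), (law, Xia, 5, Echo, 5, 3, Tai, 1988), (law, Zed, 10, Delta, 25, 2, Gus, 2002), (law, Zed, 10, Delta, 5, 3, Tai, 1988)}.
Selection aid ≤ 11: {(k2, Ada, 2, Lyra, 11, 15, Quin, 2015), (k2, Mo, 30, Zephyr, 11, 15, Quin, 2015), (k2, Mo, 4, Beta, 11, 15, Quin, 2015), (law, Ned, 35, Helix, 5, 3, Tai, 1988), (law, Xia, 5, Echo, 5, 3, Tai, 1988), (law, Zed, 10, Delta, 5, 3, Tai, 1988)}
Projecting to bid, aid (4 duplicate(s) eliminated): {(15, 11), (3, 5)}
Taking the union: {(15, 11), (21, 22), (24, 3), (3, 5), (37, 28), (4, 23), (9, 33)}

{(15, 11), (21, 22), (24, 3), (3, 5), (37, 28), (4, 23), (9, 33)}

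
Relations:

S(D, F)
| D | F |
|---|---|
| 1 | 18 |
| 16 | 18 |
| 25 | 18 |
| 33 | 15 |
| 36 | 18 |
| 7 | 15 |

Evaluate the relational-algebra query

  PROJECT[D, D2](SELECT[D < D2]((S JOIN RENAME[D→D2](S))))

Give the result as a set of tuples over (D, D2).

ρ[D→D2]: schema becomes (D2, F); tuples unchanged.
Natural join on F: {(1, 18, 1), (1, 18, 16), (1, 18, 25), (1, 18, 36), (16, 18, 1), (16, 18, 16), (16, 18, 25), (16, 18, 36), (25, 18, 1), (25, 18, 16), (25, 18, 25), (25, 18, 36), (33, 15, 33), (33, 15, 7), (36, 18, 1), (36, 18, 16), (36, 18, 25), (36, 18, 36), (7, 15, 33), (7, 15, 7)}
Apply σ_{D < D2}; surviving tuples: {(1, 18, 16), (1, 18, 25), (1, 18, 36), (16, 18, 25), (16, 18, 36), (25, 18, 36), (7, 15, 33)}
π_{D, D2} gives {(1, 16), (1, 25), (1, 36), (16, 25), (16, 36), (25, 36), (7, 33)}.

{(1, 16), (1, 25), (1, 36), (16, 25), (16, 36), (25, 36), (7, 33)}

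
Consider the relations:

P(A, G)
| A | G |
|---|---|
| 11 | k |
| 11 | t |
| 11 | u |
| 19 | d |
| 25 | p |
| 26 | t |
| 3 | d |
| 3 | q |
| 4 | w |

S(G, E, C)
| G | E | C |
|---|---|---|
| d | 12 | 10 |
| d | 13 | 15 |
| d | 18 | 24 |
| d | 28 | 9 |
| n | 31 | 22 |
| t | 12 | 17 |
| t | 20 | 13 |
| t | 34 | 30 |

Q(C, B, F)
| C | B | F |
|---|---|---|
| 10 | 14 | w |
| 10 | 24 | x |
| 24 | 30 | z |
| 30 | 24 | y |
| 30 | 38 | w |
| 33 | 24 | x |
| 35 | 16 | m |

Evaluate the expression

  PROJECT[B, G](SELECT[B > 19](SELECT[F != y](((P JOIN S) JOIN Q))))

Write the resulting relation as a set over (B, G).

{(24, d), (30, d), (38, t)}

Joining P and S on G yields {(11, t, 12, 17), (11, t, 20, 13), (11, t, 34, 30), (19, d, 12, 10), (19, d, 13, 15), (19, d, 18, 24), (19, d, 28, 9), (26, t, 12, 17), (26, t, 20, 13), (26, t, 34, 30), (3, d, 12, 10), (3, d, 13, 15), (3, d, 18, 24), (3, d, 28, 9)}.
Joining (P JOIN S) and Q on C yields {(11, t, 34, 30, 24, y), (11, t, 34, 30, 38, w), (19, d, 12, 10, 14, w), (19, d, 12, 10, 24, x), (19, d, 18, 24, 30, z), (26, t, 34, 30, 24, y), (26, t, 34, 30, 38, w), (3, d, 12, 10, 14, w), (3, d, 12, 10, 24, x), (3, d, 18, 24, 30, z)}.
Apply σ_{F != y}; surviving tuples: {(11, t, 34, 30, 38, w), (19, d, 12, 10, 14, w), (19, d, 12, 10, 24, x), (19, d, 18, 24, 30, z), (26, t, 34, 30, 38, w), (3, d, 12, 10, 14, w), (3, d, 12, 10, 24, x), (3, d, 18, 24, 30, z)}
Apply σ_{B > 19}; surviving tuples: {(11, t, 34, 30, 38, w), (19, d, 12, 10, 24, x), (19, d, 18, 24, 30, z), (26, t, 34, 30, 38, w), (3, d, 12, 10, 24, x), (3, d, 18, 24, 30, z)}
Keep only column(s) B, G (3 duplicate(s) eliminated): {(24, d), (30, d), (38, t)}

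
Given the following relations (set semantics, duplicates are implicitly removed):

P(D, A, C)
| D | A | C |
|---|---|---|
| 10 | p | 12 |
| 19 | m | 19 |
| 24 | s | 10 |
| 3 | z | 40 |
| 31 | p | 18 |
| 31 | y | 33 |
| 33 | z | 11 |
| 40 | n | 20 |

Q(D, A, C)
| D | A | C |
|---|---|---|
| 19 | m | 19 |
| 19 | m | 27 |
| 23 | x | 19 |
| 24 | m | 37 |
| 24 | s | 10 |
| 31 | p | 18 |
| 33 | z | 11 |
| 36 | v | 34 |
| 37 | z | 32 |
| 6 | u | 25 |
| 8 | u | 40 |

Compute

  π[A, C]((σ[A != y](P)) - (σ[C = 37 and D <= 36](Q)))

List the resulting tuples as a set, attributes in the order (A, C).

Apply σ_{A != y}; surviving tuples: {(10, p, 12), (19, m, 19), (24, s, 10), (3, z, 40), (31, p, 18), (33, z, 11), (40, n, 20)}
Apply σ_{C = 37 and D <= 36}; surviving tuples: {(24, m, 37)}
Taking the difference: {(10, p, 12), (19, m, 19), (24, s, 10), (3, z, 40), (31, p, 18), (33, z, 11), (40, n, 20)}
Projecting to A, C: {(m, 19), (n, 20), (p, 12), (p, 18), (s, 10), (z, 11), (z, 40)}

{(m, 19), (n, 20), (p, 12), (p, 18), (s, 10), (z, 11), (z, 40)}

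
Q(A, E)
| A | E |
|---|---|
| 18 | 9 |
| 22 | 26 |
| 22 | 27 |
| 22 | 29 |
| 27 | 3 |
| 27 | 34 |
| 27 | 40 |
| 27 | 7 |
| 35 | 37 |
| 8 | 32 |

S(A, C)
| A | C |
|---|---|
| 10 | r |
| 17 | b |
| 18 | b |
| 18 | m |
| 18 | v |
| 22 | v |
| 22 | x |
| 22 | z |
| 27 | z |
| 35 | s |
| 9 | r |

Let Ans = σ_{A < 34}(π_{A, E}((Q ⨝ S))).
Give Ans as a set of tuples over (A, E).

{(18, 9), (22, 26), (22, 27), (22, 29), (27, 3), (27, 34), (27, 40), (27, 7)}

Q ⋈ S (natural join on A): {(18, 9, b), (18, 9, m), (18, 9, v), (22, 26, v), (22, 26, x), (22, 26, z), (22, 27, v), (22, 27, x), (22, 27, z), (22, 29, v), (22, 29, x), (22, 29, z), (27, 3, z), (27, 34, z), (27, 40, z), (27, 7, z), (35, 37, s)}
Keep only column(s) A, E (8 duplicate(s) eliminated): {(18, 9), (22, 26), (22, 27), (22, 29), (27, 3), (27, 34), (27, 40), (27, 7), (35, 37)}
Filtering on A < 34 leaves {(18, 9), (22, 26), (22, 27), (22, 29), (27, 3), (27, 34), (27, 40), (27, 7)}.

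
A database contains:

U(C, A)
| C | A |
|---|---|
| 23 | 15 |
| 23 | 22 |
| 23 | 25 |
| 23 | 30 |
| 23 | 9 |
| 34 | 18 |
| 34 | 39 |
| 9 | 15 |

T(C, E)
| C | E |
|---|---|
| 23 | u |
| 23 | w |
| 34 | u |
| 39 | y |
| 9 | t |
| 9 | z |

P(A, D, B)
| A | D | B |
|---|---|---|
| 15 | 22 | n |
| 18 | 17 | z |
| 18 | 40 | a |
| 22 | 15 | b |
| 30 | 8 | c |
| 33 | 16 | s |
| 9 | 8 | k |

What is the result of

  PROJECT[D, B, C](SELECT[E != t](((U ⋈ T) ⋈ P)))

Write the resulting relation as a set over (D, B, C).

U ⋈ T (natural join on C): {(23, 15, u), (23, 15, w), (23, 22, u), (23, 22, w), (23, 25, u), (23, 25, w), (23, 30, u), (23, 30, w), (23, 9, u), (23, 9, w), (34, 18, u), (34, 39, u), (9, 15, t), (9, 15, z)}
(U ⋈ T) ⋈ P (natural join on A): {(23, 15, u, 22, n), (23, 15, w, 22, n), (23, 22, u, 15, b), (23, 22, w, 15, b), (23, 30, u, 8, c), (23, 30, w, 8, c), (23, 9, u, 8, k), (23, 9, w, 8, k), (34, 18, u, 17, z), (34, 18, u, 40, a), (9, 15, t, 22, n), (9, 15, z, 22, n)}
Filtering on E != t leaves {(23, 15, u, 22, n), (23, 15, w, 22, n), (23, 22, u, 15, b), (23, 22, w, 15, b), (23, 30, u, 8, c), (23, 30, w, 8, c), (23, 9, u, 8, k), (23, 9, w, 8, k), (34, 18, u, 17, z), (34, 18, u, 40, a), (9, 15, z, 22, n)}.
π_{D, B, C} gives {(15, b, 23), (17, z, 34), (22, n, 23), (22, n, 9), (40, a, 34), (8, c, 23), (8, k, 23)} (4 duplicate(s) eliminated).

{(15, b, 23), (17, z, 34), (22, n, 23), (22, n, 9), (40, a, 34), (8, c, 23), (8, k, 23)}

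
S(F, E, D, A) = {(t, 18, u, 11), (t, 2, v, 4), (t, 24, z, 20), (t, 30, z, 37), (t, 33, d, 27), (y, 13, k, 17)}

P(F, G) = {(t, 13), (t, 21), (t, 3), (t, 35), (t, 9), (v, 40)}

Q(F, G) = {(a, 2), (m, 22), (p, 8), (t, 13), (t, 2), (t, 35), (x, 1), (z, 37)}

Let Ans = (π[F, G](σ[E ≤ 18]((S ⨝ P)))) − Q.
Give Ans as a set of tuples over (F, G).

{(t, 21), (t, 3), (t, 9)}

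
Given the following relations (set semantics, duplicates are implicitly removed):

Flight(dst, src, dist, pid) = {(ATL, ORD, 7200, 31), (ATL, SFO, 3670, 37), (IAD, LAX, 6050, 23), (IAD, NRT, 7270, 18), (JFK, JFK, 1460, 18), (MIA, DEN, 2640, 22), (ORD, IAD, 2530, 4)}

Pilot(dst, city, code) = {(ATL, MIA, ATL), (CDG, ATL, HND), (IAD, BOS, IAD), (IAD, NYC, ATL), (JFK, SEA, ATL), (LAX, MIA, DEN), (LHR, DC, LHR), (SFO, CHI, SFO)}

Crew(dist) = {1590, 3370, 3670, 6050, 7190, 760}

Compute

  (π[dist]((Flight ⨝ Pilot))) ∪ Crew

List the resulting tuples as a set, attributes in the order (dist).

{1460, 1590, 3370, 3670, 6050, 7190, 7200, 7270, 760}

Flight ⋈ Pilot (natural join on dst): {(ATL, ORD, 7200, 31, MIA, ATL), (ATL, SFO, 3670, 37, MIA, ATL), (IAD, LAX, 6050, 23, BOS, IAD), (IAD, LAX, 6050, 23, NYC, ATL), (IAD, NRT, 7270, 18, BOS, IAD), (IAD, NRT, 7270, 18, NYC, ATL), (JFK, JFK, 1460, 18, SEA, ATL)}
Keep only column(s) dist (2 duplicate(s) eliminated): {1460, 3670, 6050, 7200, 7270}
Taking the union: {1460, 1590, 3370, 3670, 6050, 7190, 7200, 7270, 760}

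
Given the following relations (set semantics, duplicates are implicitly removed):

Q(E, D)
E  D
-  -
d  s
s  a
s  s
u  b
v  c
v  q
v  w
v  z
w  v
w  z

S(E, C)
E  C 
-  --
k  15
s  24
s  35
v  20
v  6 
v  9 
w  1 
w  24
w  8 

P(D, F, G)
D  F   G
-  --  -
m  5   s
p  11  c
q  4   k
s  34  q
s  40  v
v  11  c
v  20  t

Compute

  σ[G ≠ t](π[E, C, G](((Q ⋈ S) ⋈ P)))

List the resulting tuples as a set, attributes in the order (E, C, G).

{(s, 24, q), (s, 24, v), (s, 35, q), (s, 35, v), (v, 20, k), (v, 6, k), (v, 9, k), (w, 1, c), (w, 24, c), (w, 8, c)}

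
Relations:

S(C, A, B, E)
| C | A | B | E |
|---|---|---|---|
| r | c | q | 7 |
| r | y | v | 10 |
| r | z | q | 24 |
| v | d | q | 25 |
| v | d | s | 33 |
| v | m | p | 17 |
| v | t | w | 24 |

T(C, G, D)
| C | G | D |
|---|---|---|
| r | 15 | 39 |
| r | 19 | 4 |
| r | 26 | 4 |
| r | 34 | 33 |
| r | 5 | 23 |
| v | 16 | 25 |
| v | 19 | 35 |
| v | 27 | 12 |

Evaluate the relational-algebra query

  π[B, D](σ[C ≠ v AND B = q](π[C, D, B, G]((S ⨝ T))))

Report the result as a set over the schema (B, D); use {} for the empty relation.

{(q, 23), (q, 33), (q, 39), (q, 4)}

Natural join on C: {(r, c, q, 7, 15, 39), (r, c, q, 7, 19, 4), (r, c, q, 7, 26, 4), (r, c, q, 7, 34, 33), (r, c, q, 7, 5, 23), (r, y, v, 10, 15, 39), (r, y, v, 10, 19, 4), (r, y, v, 10, 26, 4), (r, y, v, 10, 34, 33), (r, y, v, 10, 5, 23), (r, z, q, 24, 15, 39), (r, z, q, 24, 19, 4), (r, z, q, 24, 26, 4), (r, z, q, 24, 34, 33), (r, z, q, 24, 5, 23), (v, d, q, 25, 16, 25), (v, d, q, 25, 19, 35), (v, d, q, 25, 27, 12), (v, d, s, 33, 16, 25), (v, d, s, 33, 19, 35), (v, d, s, 33, 27, 12), (v, m, p, 17, 16, 25), (v, m, p, 17, 19, 35), (v, m, p, 17, 27, 12), (v, t, w, 24, 16, 25), (v, t, w, 24, 19, 35), (v, t, w, 24, 27, 12)}
Keep only column(s) C, D, B, G (5 duplicate(s) eliminated): {(r, 23, q, 5), (r, 23, v, 5), (r, 33, q, 34), (r, 33, v, 34), (r, 39, q, 15), (r, 39, v, 15), (r, 4, q, 19), (r, 4, q, 26), (r, 4, v, 19), (r, 4, v, 26), (v, 12, p, 27), (v, 12, q, 27), (v, 12, s, 27), (v, 12, w, 27), (v, 25, p, 16), (v, 25, q, 16), (v, 25, s, 16), (v, 25, w, 16), (v, 35, p, 19), (v, 35, q, 19), (v, 35, s, 19), (v, 35, w, 19)}
Filtering on C ≠ v AND B = q leaves {(r, 23, q, 5), (r, 33, q, 34), (r, 39, q, 15), (r, 4, q, 19), (r, 4, q, 26)}.
Keep only column(s) B, D (1 duplicate(s) eliminated): {(q, 23), (q, 33), (q, 39), (q, 4)}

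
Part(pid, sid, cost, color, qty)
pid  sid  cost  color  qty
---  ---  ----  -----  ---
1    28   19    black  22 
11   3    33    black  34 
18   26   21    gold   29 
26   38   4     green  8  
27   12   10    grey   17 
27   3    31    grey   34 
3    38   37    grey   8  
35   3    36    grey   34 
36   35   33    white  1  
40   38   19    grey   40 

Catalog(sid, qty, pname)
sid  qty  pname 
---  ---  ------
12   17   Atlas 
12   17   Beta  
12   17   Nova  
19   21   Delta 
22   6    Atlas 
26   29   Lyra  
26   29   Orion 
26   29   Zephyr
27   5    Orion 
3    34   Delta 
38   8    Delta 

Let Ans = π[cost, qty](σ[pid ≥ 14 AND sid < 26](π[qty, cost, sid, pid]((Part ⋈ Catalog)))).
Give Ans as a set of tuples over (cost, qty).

{(10, 17), (31, 34), (36, 34)}

Natural join on sid, qty: {(11, 3, 33, black, 34, Delta), (18, 26, 21, gold, 29, Lyra), (18, 26, 21, gold, 29, Orion), (18, 26, 21, gold, 29, Zephyr), (26, 38, 4, green, 8, Delta), (27, 12, 10, grey, 17, Atlas), (27, 12, 10, grey, 17, Beta), (27, 12, 10, grey, 17, Nova), (27, 3, 31, grey, 34, Delta), (3, 38, 37, grey, 8, Delta), (35, 3, 36, grey, 34, Delta)}
Keep only column(s) qty, cost, sid, pid (4 duplicate(s) eliminated): {(17, 10, 12, 27), (29, 21, 26, 18), (34, 31, 3, 27), (34, 33, 3, 11), (34, 36, 3, 35), (8, 37, 38, 3), (8, 4, 38, 26)}
Selection pid ≥ 14 AND sid < 26: {(17, 10, 12, 27), (34, 31, 3, 27), (34, 36, 3, 35)}
Keep only column(s) cost, qty: {(10, 17), (31, 34), (36, 34)}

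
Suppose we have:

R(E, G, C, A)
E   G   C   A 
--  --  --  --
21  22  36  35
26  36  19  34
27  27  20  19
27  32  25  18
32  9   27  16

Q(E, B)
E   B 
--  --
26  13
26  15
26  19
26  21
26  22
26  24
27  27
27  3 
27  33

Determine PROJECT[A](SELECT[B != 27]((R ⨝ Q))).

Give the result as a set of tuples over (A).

{18, 19, 34}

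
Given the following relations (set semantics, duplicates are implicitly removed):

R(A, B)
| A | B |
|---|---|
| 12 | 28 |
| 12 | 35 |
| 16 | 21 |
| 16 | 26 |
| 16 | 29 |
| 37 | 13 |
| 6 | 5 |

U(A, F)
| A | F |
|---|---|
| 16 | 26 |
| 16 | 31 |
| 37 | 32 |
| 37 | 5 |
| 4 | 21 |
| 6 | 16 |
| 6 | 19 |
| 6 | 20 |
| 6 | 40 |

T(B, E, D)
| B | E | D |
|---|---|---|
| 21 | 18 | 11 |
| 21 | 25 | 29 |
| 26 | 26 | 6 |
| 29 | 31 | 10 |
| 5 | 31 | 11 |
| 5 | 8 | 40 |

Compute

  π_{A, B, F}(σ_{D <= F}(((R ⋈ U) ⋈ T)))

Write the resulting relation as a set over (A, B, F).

{(16, 21, 26), (16, 21, 31), (16, 26, 26), (16, 26, 31), (16, 29, 26), (16, 29, 31), (6, 5, 16), (6, 5, 19), (6, 5, 20), (6, 5, 40)}

R ⋈ U (natural join on A): {(16, 21, 26), (16, 21, 31), (16, 26, 26), (16, 26, 31), (16, 29, 26), (16, 29, 31), (37, 13, 32), (37, 13, 5), (6, 5, 16), (6, 5, 19), (6, 5, 20), (6, 5, 40)}
(R ⋈ U) ⋈ T (natural join on B): {(16, 21, 26, 18, 11), (16, 21, 26, 25, 29), (16, 21, 31, 18, 11), (16, 21, 31, 25, 29), (16, 26, 26, 26, 6), (16, 26, 31, 26, 6), (16, 29, 26, 31, 10), (16, 29, 31, 31, 10), (6, 5, 16, 31, 11), (6, 5, 16, 8, 40), (6, 5, 19, 31, 11), (6, 5, 19, 8, 40), (6, 5, 20, 31, 11), (6, 5, 20, 8, 40), (6, 5, 40, 31, 11), (6, 5, 40, 8, 40)}
Apply σ_{D <= F}; surviving tuples: {(16, 21, 26, 18, 11), (16, 21, 31, 18, 11), (16, 21, 31, 25, 29), (16, 26, 26, 26, 6), (16, 26, 31, 26, 6), (16, 29, 26, 31, 10), (16, 29, 31, 31, 10), (6, 5, 16, 31, 11), (6, 5, 19, 31, 11), (6, 5, 20, 31, 11), (6, 5, 40, 31, 11), (6, 5, 40, 8, 40)}
π_{A, B, F} gives {(16, 21, 26), (16, 21, 31), (16, 26, 26), (16, 26, 31), (16, 29, 26), (16, 29, 31), (6, 5, 16), (6, 5, 19), (6, 5, 20), (6, 5, 40)} (2 duplicate(s) eliminated).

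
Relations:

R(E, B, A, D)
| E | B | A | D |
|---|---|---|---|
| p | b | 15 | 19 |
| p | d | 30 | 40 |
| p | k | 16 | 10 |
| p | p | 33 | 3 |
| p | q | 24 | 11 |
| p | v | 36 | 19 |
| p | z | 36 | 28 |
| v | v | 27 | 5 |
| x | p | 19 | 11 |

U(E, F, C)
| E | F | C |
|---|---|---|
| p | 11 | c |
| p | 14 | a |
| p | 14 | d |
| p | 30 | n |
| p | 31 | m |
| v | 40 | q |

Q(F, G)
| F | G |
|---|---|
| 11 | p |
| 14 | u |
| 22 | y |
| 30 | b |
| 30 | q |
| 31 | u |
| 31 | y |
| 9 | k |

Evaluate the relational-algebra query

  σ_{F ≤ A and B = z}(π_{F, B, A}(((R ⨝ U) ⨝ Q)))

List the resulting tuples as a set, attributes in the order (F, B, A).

R ⋈ U (natural join on E): {(p, b, 15, 19, 11, c), (p, b, 15, 19, 14, a), (p, b, 15, 19, 14, d), (p, b, 15, 19, 30, n), (p, b, 15, 19, 31, m), (p, d, 30, 40, 11, c), (p, d, 30, 40, 14, a), (p, d, 30, 40, 14, d), (p, d, 30, 40, 30, n), (p, d, 30, 40, 31, m), (p, k, 16, 10, 11, c), (p, k, 16, 10, 14, a), (p, k, 16, 10, 14, d), (p, k, 16, 10, 30, n), (p, k, 16, 10, 31, m), (p, p, 33, 3, 11, c), (p, p, 33, 3, 14, a), (p, p, 33, 3, 14, d), (p, p, 33, 3, 30, n), (p, p, 33, 3, 31, m), (p, q, 24, 11, 11, c), (p, q, 24, 11, 14, a), (p, q, 24, 11, 14, d), (p, q, 24, 11, 30, n), (p, q, 24, 11, 31, m), (p, v, 36, 19, 11, c), (p, v, 36, 19, 14, a), (p, v, 36, 19, 14, d), (p, v, 36, 19, 30, n), (p, v, 36, 19, 31, m), (p, z, 36, 28, 11, c), (p, z, 36, 28, 14, a), (p, z, 36, 28, 14, d), (p, z, 36, 28, 30, n), (p, z, 36, 28, 31, m), (v, v, 27, 5, 40, q)}
(R ⨝ U) ⋈ Q (natural join on F): {(p, b, 15, 19, 11, c, p), (p, b, 15, 19, 14, a, u), (p, b, 15, 19, 14, d, u), (p, b, 15, 19, 30, n, b), (p, b, 15, 19, 30, n, q), (p, b, 15, 19, 31, m, u), (p, b, 15, 19, 31, m, y), (p, d, 30, 40, 11, c, p), (p, d, 30, 40, 14, a, u), (p, d, 30, 40, 14, d, u), (p, d, 30, 40, 30, n, b), (p, d, 30, 40, 30, n, q), (p, d, 30, 40, 31, m, u), (p, d, 30, 40, 31, m, y), (p, k, 16, 10, 11, c, p), (p, k, 16, 10, 14, a, u), (p, k, 16, 10, 14, d, u), (p, k, 16, 10, 30, n, b), (p, k, 16, 10, 30, n, q), (p, k, 16, 10, 31, m, u), (p, k, 16, 10, 31, m, y), (p, p, 33, 3, 11, c, p), (p, p, 33, 3, 14, a, u), (p, p, 33, 3, 14, d, u), (p, p, 33, 3, 30, n, b), (p, p, 33, 3, 30, n, q), (p, p, 33, 3, 31, m, u), (p, p, 33, 3, 31, m, y), (p, q, 24, 11, 11, c, p), (p, q, 24, 11, 14, a, u), (p, q, 24, 11, 14, d, u), (p, q, 24, 11, 30, n, b), (p, q, 24, 11, 30, n, q), (p, q, 24, 11, 31, m, u), (p, q, 24, 11, 31, m, y), (p, v, 36, 19, 11, c, p), (p, v, 36, 19, 14, a, u), (p, v, 36, 19, 14, d, u), (p, v, 36, 19, 30, n, b), (p, v, 36, 19, 30, n, q), (p, v, 36, 19, 31, m, u), (p, v, 36, 19, 31, m, y), (p, z, 36, 28, 11, c, p), (p, z, 36, 28, 14, a, u), (p, z, 36, 28, 14, d, u), (p, z, 36, 28, 30, n, b), (p, z, 36, 28, 30, n, q), (p, z, 36, 28, 31, m, u), (p, z, 36, 28, 31, m, y)}
π[F, B, A]: project onto (F, B, A) (21 duplicate(s) eliminated) → {(11, b, 15), (11, d, 30), (11, k, 16), (11, p, 33), (11, q, 24), (11, v, 36), (11, z, 36), (14, b, 15), (14, d, 30), (14, k, 16), (14, p, 33), (14, q, 24), (14, v, 36), (14, z, 36), (30, b, 15), (30, d, 30), (30, k, 16), (30, p, 33), (30, q, 24), (30, v, 36), (30, z, 36), (31, b, 15), (31, d, 30), (31, k, 16), (31, p, 33), (31, q, 24), (31, v, 36), (31, z, 36)}
Filtering on F ≤ A and B = z leaves {(11, z, 36), (14, z, 36), (30, z, 36), (31, z, 36)}.

{(11, z, 36), (14, z, 36), (30, z, 36), (31, z, 36)}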